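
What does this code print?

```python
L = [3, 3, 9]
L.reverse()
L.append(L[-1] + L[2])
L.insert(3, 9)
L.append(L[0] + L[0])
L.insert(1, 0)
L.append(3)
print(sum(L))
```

51

reverse → [9, 3, 3]
append L[-1]+L[2] = 3+3 = 6 → [9, 3, 3, 6]
insert 9 at 3 → [9, 3, 3, 9, 6]
append L[0]+L[0] = 9+9 = 18 → [9, 3, 3, 9, 6, 18]
insert 0 at 1 → [9, 0, 3, 3, 9, 6, 18]
append 3 → [9, 0, 3, 3, 9, 6, 18, 3]
sum = 51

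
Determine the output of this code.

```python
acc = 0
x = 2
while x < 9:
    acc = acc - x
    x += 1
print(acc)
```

x=2: acc = 0-2 = -2
x=3: acc = (-2)-3 = -5
x=4: acc = (-5)-4 = -9
x=5: acc = (-9)-5 = -14
x=6: acc = (-14)-6 = -20
x=7: acc = (-20)-7 = -27
x=8: acc = (-27)-8 = -35

-35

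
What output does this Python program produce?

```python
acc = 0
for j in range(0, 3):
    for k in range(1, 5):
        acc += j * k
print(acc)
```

30

j=0,k=1: acc = 0+0 = 0
j=0,k=2: acc = 0+0 = 0
j=0,k=3: acc = 0+0 = 0
j=0,k=4: acc = 0+0 = 0
j=1,k=1: acc = 0+1 = 1
j=1,k=2: acc = 1+2 = 3
j=1,k=3: acc = 3+3 = 6
j=1,k=4: acc = 6+4 = 10
j=2,k=1: acc = 10+2 = 12
j=2,k=2: acc = 12+4 = 16
j=2,k=3: acc = 16+6 = 22
j=2,k=4: acc = 22+8 = 30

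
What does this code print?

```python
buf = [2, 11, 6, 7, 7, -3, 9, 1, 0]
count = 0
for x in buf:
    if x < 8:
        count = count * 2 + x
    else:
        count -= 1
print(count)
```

x=2: <8, count = 0*2+2 = 2
x=11: not <8, count = 2-1 = 1
x=6: <8, count = 1*2+6 = 8
x=7: <8, count = 8*2+7 = 23
x=7: <8, count = 23*2+7 = 53
x=-3: <8, count = 53*2+(-3) = 103
x=9: not <8, count = 103-1 = 102
x=1: <8, count = 102*2+1 = 205
x=0: <8, count = 205*2+0 = 410

410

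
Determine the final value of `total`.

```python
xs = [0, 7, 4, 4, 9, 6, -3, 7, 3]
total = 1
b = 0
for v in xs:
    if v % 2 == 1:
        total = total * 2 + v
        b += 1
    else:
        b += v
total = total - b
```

202

v=0: not odd; b=0
v=7: odd, total = 1*2+7 = 9; b=1
v=4: not odd; b=5
v=4: not odd; b=9
v=9: odd, total = 9*2+9 = 27; b=10
v=6: not odd; b=16
v=-3: odd, total = 27*2+(-3) = 51; b=17
v=7: odd, total = 51*2+7 = 109; b=18
v=3: odd, total = 109*2+3 = 221; b=19
total-b = 221-19 = 202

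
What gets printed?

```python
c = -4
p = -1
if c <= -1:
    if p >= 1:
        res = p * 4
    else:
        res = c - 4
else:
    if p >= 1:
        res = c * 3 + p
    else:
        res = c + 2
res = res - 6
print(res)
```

c=-4, p=-1
c <= -1 is True; p >= 1 is False
→ res = c - 4 = -8
res = (-8)-6 = -14

-14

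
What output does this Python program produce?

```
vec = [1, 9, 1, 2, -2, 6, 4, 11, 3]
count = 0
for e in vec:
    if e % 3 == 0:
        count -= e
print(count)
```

e=1: not %3==0
e=9: %3==0, count = 0-9 = -9
e=1: not %3==0
e=2: not %3==0
e=-2: not %3==0
e=6: %3==0, count = (-9)-6 = -15
e=4: not %3==0
e=11: not %3==0
e=3: %3==0, count = (-15)-3 = -18

-18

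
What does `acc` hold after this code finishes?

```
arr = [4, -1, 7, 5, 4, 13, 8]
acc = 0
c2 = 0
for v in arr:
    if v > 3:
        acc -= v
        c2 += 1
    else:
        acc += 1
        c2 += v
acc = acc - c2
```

-45

v=4: >3, acc = 0-4 = -4; c2=1
v=-1: not >3, acc = (-4)+1 = -3; c2=0
v=7: >3, acc = (-3)-7 = -10; c2=1
v=5: >3, acc = (-10)-5 = -15; c2=2
v=4: >3, acc = (-15)-4 = -19; c2=3
v=13: >3, acc = (-19)-13 = -32; c2=4
v=8: >3, acc = (-32)-8 = -40; c2=5
acc-c2 = (-40)-5 = -45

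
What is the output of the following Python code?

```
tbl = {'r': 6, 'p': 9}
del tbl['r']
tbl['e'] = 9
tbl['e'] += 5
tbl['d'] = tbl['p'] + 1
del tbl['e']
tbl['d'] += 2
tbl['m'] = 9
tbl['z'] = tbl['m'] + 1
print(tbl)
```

{'p': 9, 'd': 12, 'm': 9, 'z': 10}

del 'r' → {'p': 9}
tbl['e'] = 9 → {'p': 9, 'e': 9}
tbl['e'] = 9+5 = 14 → {'p': 9, 'e': 14}
tbl['d'] = tbl['p']+1 = 10 → {'p': 9, 'e': 14, 'd': 10}
del 'e' → {'p': 9, 'd': 10}
tbl['d'] = 10+2 = 12 → {'p': 9, 'd': 12}
tbl['m'] = 9 → {'p': 9, 'd': 12, 'm': 9}
tbl['z'] = tbl['m']+1 = 10 → {'p': 9, 'd': 12, 'm': 9, 'z': 10}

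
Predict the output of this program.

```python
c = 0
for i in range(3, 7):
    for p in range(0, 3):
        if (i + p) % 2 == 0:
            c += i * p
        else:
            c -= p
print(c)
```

i=3,p=0: odd sum, c = 0-0 = 0
i=3,p=1: even sum, c = 0+3 = 3
i=3,p=2: odd sum, c = 3-2 = 1
i=4,p=0: even sum, c = 1+0 = 1
i=4,p=1: odd sum, c = 1-1 = 0
i=4,p=2: even sum, c = 0+8 = 8
i=5,p=0: odd sum, c = 8-0 = 8
i=5,p=1: even sum, c = 8+5 = 13
i=5,p=2: odd sum, c = 13-2 = 11
i=6,p=0: even sum, c = 11+0 = 11
i=6,p=1: odd sum, c = 11-1 = 10
i=6,p=2: even sum, c = 10+12 = 22

22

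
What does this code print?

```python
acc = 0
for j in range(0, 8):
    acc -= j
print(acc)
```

-28

j=0: acc = 0-0 = 0
j=1: acc = 0-1 = -1
j=2: acc = (-1)-2 = -3
j=3: acc = (-3)-3 = -6
j=4: acc = (-6)-4 = -10
j=5: acc = (-10)-5 = -15
j=6: acc = (-15)-6 = -21
j=7: acc = (-21)-7 = -28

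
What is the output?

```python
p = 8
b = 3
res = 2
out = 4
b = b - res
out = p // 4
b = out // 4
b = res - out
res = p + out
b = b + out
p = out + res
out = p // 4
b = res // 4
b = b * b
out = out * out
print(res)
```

10

b = 3-2 = 1
out = 8//4 = 2
b = 2//4 = 0
b = 2-2 = 0
res = 8+2 = 10
b = 0+2 = 2
p = 2+10 = 12
out = 12//4 = 3
b = 10//4 = 2
b = 2*2 = 4
out = 3*3 = 9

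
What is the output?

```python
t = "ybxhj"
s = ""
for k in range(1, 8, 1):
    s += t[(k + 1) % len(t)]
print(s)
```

xhjybxh

k=1: add t[2]='x' → 'x'
k=2: add t[3]='h' → 'xh'
k=3: add t[4]='j' → 'xhj'
k=4: add t[0]='y' → 'xhjy'
k=5: add t[1]='b' → 'xhjyb'
k=6: add t[2]='x' → 'xhjybx'
k=7: add t[3]='h' → 'xhjybxh'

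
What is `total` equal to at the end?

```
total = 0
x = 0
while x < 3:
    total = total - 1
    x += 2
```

x=0: total = 0-1 = -1
x=2: total = (-1)-1 = -2

-2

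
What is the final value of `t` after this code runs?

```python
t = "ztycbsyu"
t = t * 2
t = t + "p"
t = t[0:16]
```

repeat ×2 → 'ztycbsyuztycbsyu'
+ 'p' → 'ztycbsyuztycbsyup'
slice [0:16] → 'ztycbsyuztycbsyu'

'ztycbsyuztycbsyu'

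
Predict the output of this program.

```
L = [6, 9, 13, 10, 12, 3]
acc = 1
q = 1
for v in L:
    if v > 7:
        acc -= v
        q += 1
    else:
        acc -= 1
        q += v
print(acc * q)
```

v=6: not >7, acc = 1-1 = 0; q=7
v=9: >7, acc = 0-9 = -9; q=8
v=13: >7, acc = (-9)-13 = -22; q=9
v=10: >7, acc = (-22)-10 = -32; q=10
v=12: >7, acc = (-32)-12 = -44; q=11
v=3: not >7, acc = (-44)-1 = -45; q=14
acc*q = (-45)*14 = -630

-630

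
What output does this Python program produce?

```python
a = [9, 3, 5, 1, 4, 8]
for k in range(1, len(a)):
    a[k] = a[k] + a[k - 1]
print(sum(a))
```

k=1: a[1] = 3+9 = 12 → [9, 12, 5, 1, 4, 8]
k=2: a[2] = 5+12 = 17 → [9, 12, 17, 1, 4, 8]
k=3: a[3] = 1+17 = 18 → [9, 12, 17, 18, 4, 8]
k=4: a[4] = 4+18 = 22 → [9, 12, 17, 18, 22, 8]
k=5: a[5] = 8+22 = 30 → [9, 12, 17, 18, 22, 30]
sum = 108

108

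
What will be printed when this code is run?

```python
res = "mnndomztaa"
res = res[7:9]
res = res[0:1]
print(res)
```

slice [7:9] → 'ta'
slice [0:1] → 't'

t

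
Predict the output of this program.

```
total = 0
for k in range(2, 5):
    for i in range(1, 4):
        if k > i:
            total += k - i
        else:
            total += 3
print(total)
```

19

k=2,i=1: 2>1, total = 0+1 = 1
k=2,i=2: not 2>2, total = 1+3 = 4
k=2,i=3: not 2>3, total = 4+3 = 7
k=3,i=1: 3>1, total = 7+2 = 9
k=3,i=2: 3>2, total = 9+1 = 10
k=3,i=3: not 3>3, total = 10+3 = 13
k=4,i=1: 4>1, total = 13+3 = 16
k=4,i=2: 4>2, total = 16+2 = 18
k=4,i=3: 4>3, total = 18+1 = 19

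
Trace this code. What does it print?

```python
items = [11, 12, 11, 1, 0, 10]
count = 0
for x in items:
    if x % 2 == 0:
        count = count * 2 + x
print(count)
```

x=11: not even
x=12: even, count = 0*2+12 = 12
x=11: not even
x=1: not even
x=0: even, count = 12*2+0 = 24
x=10: even, count = 24*2+10 = 58

58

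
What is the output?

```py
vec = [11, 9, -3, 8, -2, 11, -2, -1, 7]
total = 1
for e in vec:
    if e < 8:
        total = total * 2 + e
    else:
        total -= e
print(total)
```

-891

e=11: not <8, total = 1-11 = -10
e=9: not <8, total = (-10)-9 = -19
e=-3: <8, total = (-19)*2+(-3) = -41
e=8: not <8, total = (-41)-8 = -49
e=-2: <8, total = (-49)*2+(-2) = -100
e=11: not <8, total = (-100)-11 = -111
e=-2: <8, total = (-111)*2+(-2) = -224
e=-1: <8, total = (-224)*2+(-1) = -449
e=7: <8, total = (-449)*2+7 = -891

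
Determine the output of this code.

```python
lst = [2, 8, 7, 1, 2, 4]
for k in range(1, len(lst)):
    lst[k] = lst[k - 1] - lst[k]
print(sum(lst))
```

-67

k=1: lst[1] = 2-8 = -6 → [2, -6, 7, 1, 2, 4]
k=2: lst[2] = (-6)-7 = -13 → [2, -6, -13, 1, 2, 4]
k=3: lst[3] = (-13)-1 = -14 → [2, -6, -13, -14, 2, 4]
k=4: lst[4] = (-14)-2 = -16 → [2, -6, -13, -14, -16, 4]
k=5: lst[5] = (-16)-4 = -20 → [2, -6, -13, -14, -16, -20]
sum = -67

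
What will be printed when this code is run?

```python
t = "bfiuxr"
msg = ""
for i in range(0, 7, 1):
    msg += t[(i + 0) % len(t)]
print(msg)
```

bfiuxrb

i=0: add t[0]='b' → 'b'
i=1: add t[1]='f' → 'bf'
i=2: add t[2]='i' → 'bfi'
i=3: add t[3]='u' → 'bfiu'
i=4: add t[4]='x' → 'bfiux'
i=5: add t[5]='r' → 'bfiuxr'
i=6: add t[0]='b' → 'bfiuxrb'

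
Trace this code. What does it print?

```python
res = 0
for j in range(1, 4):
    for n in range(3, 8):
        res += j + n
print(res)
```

105

j=1,n=3: res = 0+4 = 4
j=1,n=4: res = 4+5 = 9
j=1,n=5: res = 9+6 = 15
j=1,n=6: res = 15+7 = 22
j=1,n=7: res = 22+8 = 30
j=2,n=3: res = 30+5 = 35
j=2,n=4: res = 35+6 = 41
j=2,n=5: res = 41+7 = 48
j=2,n=6: res = 48+8 = 56
j=2,n=7: res = 56+9 = 65
j=3,n=3: res = 65+6 = 71
j=3,n=4: res = 71+7 = 78
j=3,n=5: res = 78+8 = 86
j=3,n=6: res = 86+9 = 95
j=3,n=7: res = 95+10 = 105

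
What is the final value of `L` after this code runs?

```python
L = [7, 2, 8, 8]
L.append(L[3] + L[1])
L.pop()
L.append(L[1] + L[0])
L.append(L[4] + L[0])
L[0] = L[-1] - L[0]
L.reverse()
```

append L[3]+L[1] = 8+2 = 10 → [7, 2, 8, 8, 10]
pop() removes 10 → [7, 2, 8, 8]
append L[1]+L[0] = 2+7 = 9 → [7, 2, 8, 8, 9]
append L[4]+L[0] = 9+7 = 16 → [7, 2, 8, 8, 9, 16]
L[0] = L[-1]-L[0] = 16-7 = 9 → [9, 2, 8, 8, 9, 16]
reverse → [16, 9, 8, 8, 2, 9]

[16, 9, 8, 8, 2, 9]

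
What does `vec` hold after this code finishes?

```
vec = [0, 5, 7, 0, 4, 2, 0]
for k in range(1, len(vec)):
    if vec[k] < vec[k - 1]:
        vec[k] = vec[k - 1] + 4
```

k=1: 5>=0, unchanged → [0, 5, 7, 0, 4, 2, 0]
k=2: 7>=5, unchanged → [0, 5, 7, 0, 4, 2, 0]
k=3: 0<7, vec[3] = 7+4 = 11 → [0, 5, 7, 11, 4, 2, 0]
k=4: 4<11, vec[4] = 11+4 = 15 → [0, 5, 7, 11, 15, 2, 0]
k=5: 2<15, vec[5] = 15+4 = 19 → [0, 5, 7, 11, 15, 19, 0]
k=6: 0<19, vec[6] = 19+4 = 23 → [0, 5, 7, 11, 15, 19, 23]

[0, 5, 7, 11, 15, 19, 23]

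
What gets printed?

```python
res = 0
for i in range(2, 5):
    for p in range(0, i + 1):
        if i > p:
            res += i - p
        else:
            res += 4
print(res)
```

i=2,p=0: 2>0, res = 0+2 = 2
i=2,p=1: 2>1, res = 2+1 = 3
i=2,p=2: not 2>2, res = 3+4 = 7
i=3,p=0: 3>0, res = 7+3 = 10
i=3,p=1: 3>1, res = 10+2 = 12
i=3,p=2: 3>2, res = 12+1 = 13
i=3,p=3: not 3>3, res = 13+4 = 17
i=4,p=0: 4>0, res = 17+4 = 21
i=4,p=1: 4>1, res = 21+3 = 24
i=4,p=2: 4>2, res = 24+2 = 26
i=4,p=3: 4>3, res = 26+1 = 27
i=4,p=4: not 4>4, res = 27+4 = 31

31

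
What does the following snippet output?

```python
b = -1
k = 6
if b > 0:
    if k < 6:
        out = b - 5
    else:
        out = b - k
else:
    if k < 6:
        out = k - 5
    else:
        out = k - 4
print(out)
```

2

b=-1, k=6
b > 0 is False; k < 6 is False
→ out = k - 4 = 2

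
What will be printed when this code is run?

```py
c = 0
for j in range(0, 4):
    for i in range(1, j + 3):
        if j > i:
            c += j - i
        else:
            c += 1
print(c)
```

15

j=0,i=1: not 0>1, c = 0+1 = 1
j=0,i=2: not 0>2, c = 1+1 = 2
j=1,i=1: not 1>1, c = 2+1 = 3
j=1,i=2: not 1>2, c = 3+1 = 4
j=1,i=3: not 1>3, c = 4+1 = 5
j=2,i=1: 2>1, c = 5+1 = 6
j=2,i=2: not 2>2, c = 6+1 = 7
j=2,i=3: not 2>3, c = 7+1 = 8
j=2,i=4: not 2>4, c = 8+1 = 9
j=3,i=1: 3>1, c = 9+2 = 11
j=3,i=2: 3>2, c = 11+1 = 12
j=3,i=3: not 3>3, c = 12+1 = 13
j=3,i=4: not 3>4, c = 13+1 = 14
j=3,i=5: not 3>5, c = 14+1 = 15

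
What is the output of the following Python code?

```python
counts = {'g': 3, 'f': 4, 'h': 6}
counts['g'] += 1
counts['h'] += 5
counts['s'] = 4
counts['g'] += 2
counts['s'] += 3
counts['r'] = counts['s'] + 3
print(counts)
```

counts['g'] = 3+1 = 4 → {'g': 4, 'f': 4, 'h': 6}
counts['h'] = 6+5 = 11 → {'g': 4, 'f': 4, 'h': 11}
counts['s'] = 4 → {'g': 4, 'f': 4, 'h': 11, 's': 4}
counts['g'] = 4+2 = 6 → {'g': 6, 'f': 4, 'h': 11, 's': 4}
counts['s'] = 4+3 = 7 → {'g': 6, 'f': 4, 'h': 11, 's': 7}
counts['r'] = counts['s']+3 = 10 → {'g': 6, 'f': 4, 'h': 11, 's': 7, 'r': 10}

{'g': 6, 'f': 4, 'h': 11, 's': 7, 'r': 10}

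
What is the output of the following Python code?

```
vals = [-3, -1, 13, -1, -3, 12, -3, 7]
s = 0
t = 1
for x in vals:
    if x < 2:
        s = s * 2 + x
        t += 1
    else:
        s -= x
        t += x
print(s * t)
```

x=-3: <2, s = 0*2+(-3) = -3; t=2
x=-1: <2, s = (-3)*2+(-1) = -7; t=3
x=13: not <2, s = (-7)-13 = -20; t=16
x=-1: <2, s = (-20)*2+(-1) = -41; t=17
x=-3: <2, s = (-41)*2+(-3) = -85; t=18
x=12: not <2, s = (-85)-12 = -97; t=30
x=-3: <2, s = (-97)*2+(-3) = -197; t=31
x=7: not <2, s = (-197)-7 = -204; t=38
s*t = (-204)*38 = -7752

-7752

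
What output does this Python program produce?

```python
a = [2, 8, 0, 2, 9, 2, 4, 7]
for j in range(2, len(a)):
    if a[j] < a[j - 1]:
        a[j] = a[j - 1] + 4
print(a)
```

[2, 8, 12, 16, 20, 24, 28, 32]

j=2: 0<8, a[2] = 8+4 = 12 → [2, 8, 12, 2, 9, 2, 4, 7]
j=3: 2<12, a[3] = 12+4 = 16 → [2, 8, 12, 16, 9, 2, 4, 7]
j=4: 9<16, a[4] = 16+4 = 20 → [2, 8, 12, 16, 20, 2, 4, 7]
j=5: 2<20, a[5] = 20+4 = 24 → [2, 8, 12, 16, 20, 24, 4, 7]
j=6: 4<24, a[6] = 24+4 = 28 → [2, 8, 12, 16, 20, 24, 28, 7]
j=7: 7<28, a[7] = 28+4 = 32 → [2, 8, 12, 16, 20, 24, 28, 32]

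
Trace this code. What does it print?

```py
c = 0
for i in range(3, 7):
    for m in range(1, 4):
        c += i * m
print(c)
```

108

i=3,m=1: c = 0+3 = 3
i=3,m=2: c = 3+6 = 9
i=3,m=3: c = 9+9 = 18
i=4,m=1: c = 18+4 = 22
i=4,m=2: c = 22+8 = 30
i=4,m=3: c = 30+12 = 42
i=5,m=1: c = 42+5 = 47
i=5,m=2: c = 47+10 = 57
i=5,m=3: c = 57+15 = 72
i=6,m=1: c = 72+6 = 78
i=6,m=2: c = 78+12 = 90
i=6,m=3: c = 90+18 = 108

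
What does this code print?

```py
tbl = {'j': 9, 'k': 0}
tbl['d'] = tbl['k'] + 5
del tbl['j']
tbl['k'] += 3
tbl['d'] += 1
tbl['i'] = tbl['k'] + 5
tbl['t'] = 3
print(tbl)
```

tbl['d'] = tbl['k']+5 = 5 → {'j': 9, 'k': 0, 'd': 5}
del 'j' → {'k': 0, 'd': 5}
tbl['k'] = 0+3 = 3 → {'k': 3, 'd': 5}
tbl['d'] = 5+1 = 6 → {'k': 3, 'd': 6}
tbl['i'] = tbl['k']+5 = 8 → {'k': 3, 'd': 6, 'i': 8}
tbl['t'] = 3 → {'k': 3, 'd': 6, 'i': 8, 't': 3}

{'k': 3, 'd': 6, 'i': 8, 't': 3}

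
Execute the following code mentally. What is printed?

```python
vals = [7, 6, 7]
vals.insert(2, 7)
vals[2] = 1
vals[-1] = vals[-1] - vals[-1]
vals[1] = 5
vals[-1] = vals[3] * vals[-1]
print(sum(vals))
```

13

insert 7 at 2 → [7, 6, 7, 7]
vals[2] = 1 → [7, 6, 1, 7]
vals[-1] = vals[-1]-vals[-1] = 7-7 = 0 → [7, 6, 1, 0]
vals[1] = 5 → [7, 5, 1, 0]
vals[-1] = vals[3]*vals[-1] = 0*0 = 0 → [7, 5, 1, 0]
sum = 13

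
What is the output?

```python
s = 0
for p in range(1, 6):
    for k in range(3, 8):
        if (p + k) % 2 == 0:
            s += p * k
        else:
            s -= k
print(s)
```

p=1,k=3: even sum, s = 0+3 = 3
p=1,k=4: odd sum, s = 3-4 = -1
p=1,k=5: even sum, s = (-1)+5 = 4
p=1,k=6: odd sum, s = 4-6 = -2
p=1,k=7: even sum, s = (-2)+7 = 5
p=2,k=3: odd sum, s = 5-3 = 2
p=2,k=4: even sum, s = 2+8 = 10
p=2,k=5: odd sum, s = 10-5 = 5
p=2,k=6: even sum, s = 5+12 = 17
p=2,k=7: odd sum, s = 17-7 = 10
p=3,k=3: even sum, s = 10+9 = 19
p=3,k=4: odd sum, s = 19-4 = 15
p=3,k=5: even sum, s = 15+15 = 30
p=3,k=6: odd sum, s = 30-6 = 24
p=3,k=7: even sum, s = 24+21 = 45
p=4,k=3: odd sum, s = 45-3 = 42
p=4,k=4: even sum, s = 42+16 = 58
p=4,k=5: odd sum, s = 58-5 = 53
p=4,k=6: even sum, s = 53+24 = 77
p=4,k=7: odd sum, s = 77-7 = 70
p=5,k=3: even sum, s = 70+15 = 85
p=5,k=4: odd sum, s = 85-4 = 81
p=5,k=5: even sum, s = 81+25 = 106
p=5,k=6: odd sum, s = 106-6 = 100
p=5,k=7: even sum, s = 100+35 = 135

135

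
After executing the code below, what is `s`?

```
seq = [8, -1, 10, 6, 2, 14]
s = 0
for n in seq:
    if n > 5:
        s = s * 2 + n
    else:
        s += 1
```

n=8: >5, s = 0*2+8 = 8
n=-1: not >5, s = 8+1 = 9
n=10: >5, s = 9*2+10 = 28
n=6: >5, s = 28*2+6 = 62
n=2: not >5, s = 62+1 = 63
n=14: >5, s = 63*2+14 = 140

140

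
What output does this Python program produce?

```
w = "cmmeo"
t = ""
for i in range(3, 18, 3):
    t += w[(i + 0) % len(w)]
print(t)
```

emomc

i=3: add w[3]='e' → 'e'
i=6: add w[1]='m' → 'em'
i=9: add w[4]='o' → 'emo'
i=12: add w[2]='m' → 'emom'
i=15: add w[0]='c' → 'emomc'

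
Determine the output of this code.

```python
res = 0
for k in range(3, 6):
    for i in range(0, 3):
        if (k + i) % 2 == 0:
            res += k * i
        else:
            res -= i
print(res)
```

11

k=3,i=0: odd sum, res = 0-0 = 0
k=3,i=1: even sum, res = 0+3 = 3
k=3,i=2: odd sum, res = 3-2 = 1
k=4,i=0: even sum, res = 1+0 = 1
k=4,i=1: odd sum, res = 1-1 = 0
k=4,i=2: even sum, res = 0+8 = 8
k=5,i=0: odd sum, res = 8-0 = 8
k=5,i=1: even sum, res = 8+5 = 13
k=5,i=2: odd sum, res = 13-2 = 11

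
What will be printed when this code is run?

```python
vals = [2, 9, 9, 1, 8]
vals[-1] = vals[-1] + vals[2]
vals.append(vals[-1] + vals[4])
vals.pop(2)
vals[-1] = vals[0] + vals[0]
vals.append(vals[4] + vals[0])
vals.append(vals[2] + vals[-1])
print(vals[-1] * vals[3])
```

119

vals[-1] = vals[-1]+vals[2] = 8+9 = 17 → [2, 9, 9, 1, 17]
append vals[-1]+vals[4] = 17+17 = 34 → [2, 9, 9, 1, 17, 34]
pop(2) removes 9 → [2, 9, 1, 17, 34]
vals[-1] = vals[0]+vals[0] = 2+2 = 4 → [2, 9, 1, 17, 4]
append vals[4]+vals[0] = 4+2 = 6 → [2, 9, 1, 17, 4, 6]
append vals[2]+vals[-1] = 1+6 = 7 → [2, 9, 1, 17, 4, 6, 7]
vals[-1]*vals[3] = 7*17 = 119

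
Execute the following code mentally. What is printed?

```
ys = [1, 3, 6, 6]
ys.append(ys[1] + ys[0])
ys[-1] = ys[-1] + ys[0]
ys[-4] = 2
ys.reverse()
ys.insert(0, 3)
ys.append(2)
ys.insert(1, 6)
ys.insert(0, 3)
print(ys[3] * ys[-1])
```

10

append ys[1]+ys[0] = 3+1 = 4 → [1, 3, 6, 6, 4]
ys[-1] = ys[-1]+ys[0] = 4+1 = 5 → [1, 3, 6, 6, 5]
ys[-4] = 2 → [1, 2, 6, 6, 5]
reverse → [5, 6, 6, 2, 1]
insert 3 at 0 → [3, 5, 6, 6, 2, 1]
append 2 → [3, 5, 6, 6, 2, 1, 2]
insert 6 at 1 → [3, 6, 5, 6, 6, 2, 1, 2]
insert 3 at 0 → [3, 3, 6, 5, 6, 6, 2, 1, 2]
ys[3]*ys[-1] = 5*2 = 10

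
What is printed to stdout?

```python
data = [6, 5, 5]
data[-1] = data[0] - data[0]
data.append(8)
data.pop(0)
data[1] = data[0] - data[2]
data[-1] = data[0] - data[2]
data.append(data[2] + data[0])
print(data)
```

[5, -3, -3, 2]

data[-1] = data[0]-data[0] = 6-6 = 0 → [6, 5, 0]
append 8 → [6, 5, 0, 8]
pop(0) removes 6 → [5, 0, 8]
data[1] = data[0]-data[2] = 5-8 = -3 → [5, -3, 8]
data[-1] = data[0]-data[2] = 5-8 = -3 → [5, -3, -3]
append data[2]+data[0] = (-3)+5 = 2 → [5, -3, -3, 2]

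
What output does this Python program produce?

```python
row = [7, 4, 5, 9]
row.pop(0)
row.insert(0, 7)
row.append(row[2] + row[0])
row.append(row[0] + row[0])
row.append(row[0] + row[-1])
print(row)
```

[7, 4, 5, 9, 12, 14, 21]

pop(0) removes 7 → [4, 5, 9]
insert 7 at 0 → [7, 4, 5, 9]
append row[2]+row[0] = 5+7 = 12 → [7, 4, 5, 9, 12]
append row[0]+row[0] = 7+7 = 14 → [7, 4, 5, 9, 12, 14]
append row[0]+row[-1] = 7+14 = 21 → [7, 4, 5, 9, 12, 14, 21]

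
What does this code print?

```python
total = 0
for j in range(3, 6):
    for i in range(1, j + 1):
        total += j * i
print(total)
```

133

j=3,i=1: total = 0+3 = 3
j=3,i=2: total = 3+6 = 9
j=3,i=3: total = 9+9 = 18
j=4,i=1: total = 18+4 = 22
j=4,i=2: total = 22+8 = 30
j=4,i=3: total = 30+12 = 42
j=4,i=4: total = 42+16 = 58
j=5,i=1: total = 58+5 = 63
j=5,i=2: total = 63+10 = 73
j=5,i=3: total = 73+15 = 88
j=5,i=4: total = 88+20 = 108
j=5,i=5: total = 108+25 = 133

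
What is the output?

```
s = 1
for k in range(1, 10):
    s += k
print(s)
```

46

k=1: s = 1+1 = 2
k=2: s = 2+2 = 4
k=3: s = 4+3 = 7
k=4: s = 7+4 = 11
k=5: s = 11+5 = 16
k=6: s = 16+6 = 22
k=7: s = 22+7 = 29
k=8: s = 29+8 = 37
k=9: s = 37+9 = 46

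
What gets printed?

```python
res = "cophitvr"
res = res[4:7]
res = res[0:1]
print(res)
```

slice [4:7] → 'itv'
slice [0:1] → 'i'

i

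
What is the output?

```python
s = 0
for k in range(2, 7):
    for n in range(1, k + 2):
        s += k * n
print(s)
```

375

k=2,n=1: s = 0+2 = 2
k=2,n=2: s = 2+4 = 6
k=2,n=3: s = 6+6 = 12
k=3,n=1: s = 12+3 = 15
k=3,n=2: s = 15+6 = 21
k=3,n=3: s = 21+9 = 30
k=3,n=4: s = 30+12 = 42
k=4,n=1: s = 42+4 = 46
k=4,n=2: s = 46+8 = 54
k=4,n=3: s = 54+12 = 66
k=4,n=4: s = 66+16 = 82
k=4,n=5: s = 82+20 = 102
k=5,n=1: s = 102+5 = 107
k=5,n=2: s = 107+10 = 117
k=5,n=3: s = 117+15 = 132
k=5,n=4: s = 132+20 = 152
k=5,n=5: s = 152+25 = 177
k=5,n=6: s = 177+30 = 207
k=6,n=1: s = 207+6 = 213
k=6,n=2: s = 213+12 = 225
k=6,n=3: s = 225+18 = 243
k=6,n=4: s = 243+24 = 267
k=6,n=5: s = 267+30 = 297
k=6,n=6: s = 297+36 = 333
k=6,n=7: s = 333+42 = 375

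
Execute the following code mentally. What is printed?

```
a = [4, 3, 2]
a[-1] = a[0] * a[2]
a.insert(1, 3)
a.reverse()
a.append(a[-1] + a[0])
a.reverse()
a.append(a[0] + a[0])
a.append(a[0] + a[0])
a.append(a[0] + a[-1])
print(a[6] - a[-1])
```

-12

a[-1] = a[0]*a[2] = 4*2 = 8 → [4, 3, 8]
insert 3 at 1 → [4, 3, 3, 8]
reverse → [8, 3, 3, 4]
append a[-1]+a[0] = 4+8 = 12 → [8, 3, 3, 4, 12]
reverse → [12, 4, 3, 3, 8]
append a[0]+a[0] = 12+12 = 24 → [12, 4, 3, 3, 8, 24]
append a[0]+a[0] = 12+12 = 24 → [12, 4, 3, 3, 8, 24, 24]
append a[0]+a[-1] = 12+24 = 36 → [12, 4, 3, 3, 8, 24, 24, 36]
a[6]-a[-1] = 24-36 = -12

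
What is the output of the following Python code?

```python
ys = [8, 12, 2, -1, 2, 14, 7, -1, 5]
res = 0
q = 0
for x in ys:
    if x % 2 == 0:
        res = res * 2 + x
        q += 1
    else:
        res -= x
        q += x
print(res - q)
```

228

x=8: even, res = 0*2+8 = 8; q=1
x=12: even, res = 8*2+12 = 28; q=2
x=2: even, res = 28*2+2 = 58; q=3
x=-1: not even, res = 58-(-1) = 59; q=2
x=2: even, res = 59*2+2 = 120; q=3
x=14: even, res = 120*2+14 = 254; q=4
x=7: not even, res = 254-7 = 247; q=11
x=-1: not even, res = 247-(-1) = 248; q=10
x=5: not even, res = 248-5 = 243; q=15
res-q = 243-15 = 228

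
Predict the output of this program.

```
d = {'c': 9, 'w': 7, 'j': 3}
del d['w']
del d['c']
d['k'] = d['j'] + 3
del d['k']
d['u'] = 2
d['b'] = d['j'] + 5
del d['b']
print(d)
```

del 'w' → {'c': 9, 'j': 3}
del 'c' → {'j': 3}
d['k'] = d['j']+3 = 6 → {'j': 3, 'k': 6}
del 'k' → {'j': 3}
d['u'] = 2 → {'j': 3, 'u': 2}
d['b'] = d['j']+5 = 8 → {'j': 3, 'u': 2, 'b': 8}
del 'b' → {'j': 3, 'u': 2}

{'j': 3, 'u': 2}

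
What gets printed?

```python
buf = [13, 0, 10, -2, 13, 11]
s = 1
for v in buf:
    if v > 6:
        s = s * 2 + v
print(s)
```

v=13: >6, s = 1*2+13 = 15
v=0: not >6
v=10: >6, s = 15*2+10 = 40
v=-2: not >6
v=13: >6, s = 40*2+13 = 93
v=11: >6, s = 93*2+11 = 197

197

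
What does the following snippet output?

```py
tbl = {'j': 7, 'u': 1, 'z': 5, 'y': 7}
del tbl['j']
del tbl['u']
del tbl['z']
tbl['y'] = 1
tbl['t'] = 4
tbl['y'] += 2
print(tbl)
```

del 'j' → {'u': 1, 'z': 5, 'y': 7}
del 'u' → {'z': 5, 'y': 7}
del 'z' → {'y': 7}
tbl['y'] = 1 → {'y': 1}
tbl['t'] = 4 → {'y': 1, 't': 4}
tbl['y'] = 1+2 = 3 → {'y': 3, 't': 4}

{'y': 3, 't': 4}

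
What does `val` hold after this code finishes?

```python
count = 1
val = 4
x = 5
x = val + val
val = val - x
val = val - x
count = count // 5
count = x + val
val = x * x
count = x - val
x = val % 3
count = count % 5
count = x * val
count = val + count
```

x = 4+4 = 8
val = 4-8 = -4
val = (-4)-8 = -12
count = 1//5 = 0
count = 8+(-12) = -4
val = 8*8 = 64
count = 8-64 = -56
x = 64%3 = 1
count = (-56)%5 = 4
count = 1*64 = 64
count = 64+64 = 128

64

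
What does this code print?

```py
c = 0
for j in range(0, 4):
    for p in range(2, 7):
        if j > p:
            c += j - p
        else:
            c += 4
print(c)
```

77

j=0,p=2: not 0>2, c = 0+4 = 4
j=0,p=3: not 0>3, c = 4+4 = 8
j=0,p=4: not 0>4, c = 8+4 = 12
j=0,p=5: not 0>5, c = 12+4 = 16
j=0,p=6: not 0>6, c = 16+4 = 20
j=1,p=2: not 1>2, c = 20+4 = 24
j=1,p=3: not 1>3, c = 24+4 = 28
j=1,p=4: not 1>4, c = 28+4 = 32
j=1,p=5: not 1>5, c = 32+4 = 36
j=1,p=6: not 1>6, c = 36+4 = 40
j=2,p=2: not 2>2, c = 40+4 = 44
j=2,p=3: not 2>3, c = 44+4 = 48
j=2,p=4: not 2>4, c = 48+4 = 52
j=2,p=5: not 2>5, c = 52+4 = 56
j=2,p=6: not 2>6, c = 56+4 = 60
j=3,p=2: 3>2, c = 60+1 = 61
j=3,p=3: not 3>3, c = 61+4 = 65
j=3,p=4: not 3>4, c = 65+4 = 69
j=3,p=5: not 3>5, c = 69+4 = 73
j=3,p=6: not 3>6, c = 73+4 = 77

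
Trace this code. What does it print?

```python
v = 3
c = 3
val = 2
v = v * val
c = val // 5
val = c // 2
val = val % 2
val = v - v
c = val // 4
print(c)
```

v = 3*2 = 6
c = 2//5 = 0
val = 0//2 = 0
val = 0%2 = 0
val = 6-6 = 0
c = 0//4 = 0

0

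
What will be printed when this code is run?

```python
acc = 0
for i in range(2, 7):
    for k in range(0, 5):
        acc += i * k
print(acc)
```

i=2,k=0: acc = 0+0 = 0
i=2,k=1: acc = 0+2 = 2
i=2,k=2: acc = 2+4 = 6
i=2,k=3: acc = 6+6 = 12
i=2,k=4: acc = 12+8 = 20
i=3,k=0: acc = 20+0 = 20
i=3,k=1: acc = 20+3 = 23
i=3,k=2: acc = 23+6 = 29
i=3,k=3: acc = 29+9 = 38
i=3,k=4: acc = 38+12 = 50
i=4,k=0: acc = 50+0 = 50
i=4,k=1: acc = 50+4 = 54
i=4,k=2: acc = 54+8 = 62
i=4,k=3: acc = 62+12 = 74
i=4,k=4: acc = 74+16 = 90
i=5,k=0: acc = 90+0 = 90
i=5,k=1: acc = 90+5 = 95
i=5,k=2: acc = 95+10 = 105
i=5,k=3: acc = 105+15 = 120
i=5,k=4: acc = 120+20 = 140
i=6,k=0: acc = 140+0 = 140
i=6,k=1: acc = 140+6 = 146
i=6,k=2: acc = 146+12 = 158
i=6,k=3: acc = 158+18 = 176
i=6,k=4: acc = 176+24 = 200

200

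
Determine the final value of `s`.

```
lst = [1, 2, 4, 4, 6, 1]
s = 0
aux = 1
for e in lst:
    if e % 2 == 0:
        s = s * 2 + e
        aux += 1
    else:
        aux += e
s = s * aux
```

e=1: not even; aux=2
e=2: even, s = 0*2+2 = 2; aux=3
e=4: even, s = 2*2+4 = 8; aux=4
e=4: even, s = 8*2+4 = 20; aux=5
e=6: even, s = 20*2+6 = 46; aux=6
e=1: not even; aux=7
s*aux = 46*7 = 322

322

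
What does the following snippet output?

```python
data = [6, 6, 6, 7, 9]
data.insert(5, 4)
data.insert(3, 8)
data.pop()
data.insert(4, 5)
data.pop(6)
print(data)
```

[6, 6, 6, 8, 5, 7]

insert 4 at 5 → [6, 6, 6, 7, 9, 4]
insert 8 at 3 → [6, 6, 6, 8, 7, 9, 4]
pop() removes 4 → [6, 6, 6, 8, 7, 9]
insert 5 at 4 → [6, 6, 6, 8, 5, 7, 9]
pop(6) removes 9 → [6, 6, 6, 8, 5, 7]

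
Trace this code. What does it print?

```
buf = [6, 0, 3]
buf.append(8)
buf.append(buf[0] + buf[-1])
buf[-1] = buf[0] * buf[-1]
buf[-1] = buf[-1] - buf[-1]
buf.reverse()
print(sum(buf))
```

append 8 → [6, 0, 3, 8]
append buf[0]+buf[-1] = 6+8 = 14 → [6, 0, 3, 8, 14]
buf[-1] = buf[0]*buf[-1] = 6*14 = 84 → [6, 0, 3, 8, 84]
buf[-1] = buf[-1]-buf[-1] = 84-84 = 0 → [6, 0, 3, 8, 0]
reverse → [0, 8, 3, 0, 6]
sum = 17

17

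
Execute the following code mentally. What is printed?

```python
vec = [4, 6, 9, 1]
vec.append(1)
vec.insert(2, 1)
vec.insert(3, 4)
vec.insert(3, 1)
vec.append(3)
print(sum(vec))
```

append 1 → [4, 6, 9, 1, 1]
insert 1 at 2 → [4, 6, 1, 9, 1, 1]
insert 4 at 3 → [4, 6, 1, 4, 9, 1, 1]
insert 1 at 3 → [4, 6, 1, 1, 4, 9, 1, 1]
append 3 → [4, 6, 1, 1, 4, 9, 1, 1, 3]
sum = 30

30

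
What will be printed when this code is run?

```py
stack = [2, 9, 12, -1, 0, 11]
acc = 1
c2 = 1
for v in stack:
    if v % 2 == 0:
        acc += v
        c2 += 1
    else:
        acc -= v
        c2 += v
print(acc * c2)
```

-92

v=2: even, acc = 1+2 = 3; c2=2
v=9: not even, acc = 3-9 = -6; c2=11
v=12: even, acc = (-6)+12 = 6; c2=12
v=-1: not even, acc = 6-(-1) = 7; c2=11
v=0: even, acc = 7+0 = 7; c2=12
v=11: not even, acc = 7-11 = -4; c2=23
acc*c2 = (-4)*23 = -92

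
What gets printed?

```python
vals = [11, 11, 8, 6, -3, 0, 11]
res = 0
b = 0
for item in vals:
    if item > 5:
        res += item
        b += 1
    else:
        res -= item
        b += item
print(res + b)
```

52

item=11: >5, res = 0+11 = 11; b=1
item=11: >5, res = 11+11 = 22; b=2
item=8: >5, res = 22+8 = 30; b=3
item=6: >5, res = 30+6 = 36; b=4
item=-3: not >5, res = 36-(-3) = 39; b=1
item=0: not >5, res = 39-0 = 39; b=1
item=11: >5, res = 39+11 = 50; b=2
res+b = 50+2 = 52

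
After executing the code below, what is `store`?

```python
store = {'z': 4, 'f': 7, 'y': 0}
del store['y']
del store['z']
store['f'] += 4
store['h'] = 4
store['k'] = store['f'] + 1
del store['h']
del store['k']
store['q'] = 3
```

del 'y' → {'z': 4, 'f': 7}
del 'z' → {'f': 7}
store['f'] = 7+4 = 11 → {'f': 11}
store['h'] = 4 → {'f': 11, 'h': 4}
store['k'] = store['f']+1 = 12 → {'f': 11, 'h': 4, 'k': 12}
del 'h' → {'f': 11, 'k': 12}
del 'k' → {'f': 11}
store['q'] = 3 → {'f': 11, 'q': 3}

{'f': 11, 'q': 3}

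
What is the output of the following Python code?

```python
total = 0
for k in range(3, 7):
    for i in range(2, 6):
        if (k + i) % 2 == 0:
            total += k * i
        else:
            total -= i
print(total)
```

k=3,i=2: odd sum, total = 0-2 = -2
k=3,i=3: even sum, total = (-2)+9 = 7
k=3,i=4: odd sum, total = 7-4 = 3
k=3,i=5: even sum, total = 3+15 = 18
k=4,i=2: even sum, total = 18+8 = 26
k=4,i=3: odd sum, total = 26-3 = 23
k=4,i=4: even sum, total = 23+16 = 39
k=4,i=5: odd sum, total = 39-5 = 34
k=5,i=2: odd sum, total = 34-2 = 32
k=5,i=3: even sum, total = 32+15 = 47
k=5,i=4: odd sum, total = 47-4 = 43
k=5,i=5: even sum, total = 43+25 = 68
k=6,i=2: even sum, total = 68+12 = 80
k=6,i=3: odd sum, total = 80-3 = 77
k=6,i=4: even sum, total = 77+24 = 101
k=6,i=5: odd sum, total = 101-5 = 96

96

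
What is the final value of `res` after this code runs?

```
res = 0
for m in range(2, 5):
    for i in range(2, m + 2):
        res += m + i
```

57

m=2,i=2: res = 0+4 = 4
m=2,i=3: res = 4+5 = 9
m=3,i=2: res = 9+5 = 14
m=3,i=3: res = 14+6 = 20
m=3,i=4: res = 20+7 = 27
m=4,i=2: res = 27+6 = 33
m=4,i=3: res = 33+7 = 40
m=4,i=4: res = 40+8 = 48
m=4,i=5: res = 48+9 = 57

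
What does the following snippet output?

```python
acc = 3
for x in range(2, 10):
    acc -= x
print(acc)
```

x=2: acc = 3-2 = 1
x=3: acc = 1-3 = -2
x=4: acc = (-2)-4 = -6
x=5: acc = (-6)-5 = -11
x=6: acc = (-11)-6 = -17
x=7: acc = (-17)-7 = -24
x=8: acc = (-24)-8 = -32
x=9: acc = (-32)-9 = -41

-41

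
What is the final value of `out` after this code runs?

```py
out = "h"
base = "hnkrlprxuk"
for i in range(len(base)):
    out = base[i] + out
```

'kuxrplrknhh'

i=0: prepend 'h' → 'hh'
i=1: prepend 'n' → 'nhh'
i=2: prepend 'k' → 'knhh'
i=3: prepend 'r' → 'rknhh'
i=4: prepend 'l' → 'lrknhh'
i=5: prepend 'p' → 'plrknhh'
i=6: prepend 'r' → 'rplrknhh'
i=7: prepend 'x' → 'xrplrknhh'
i=8: prepend 'u' → 'uxrplrknhh'
i=9: prepend 'k' → 'kuxrplrknhh'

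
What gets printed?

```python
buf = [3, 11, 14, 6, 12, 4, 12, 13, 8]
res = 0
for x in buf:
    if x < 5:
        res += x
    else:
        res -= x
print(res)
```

x=3: <5, res = 0+3 = 3
x=11: not <5, res = 3-11 = -8
x=14: not <5, res = (-8)-14 = -22
x=6: not <5, res = (-22)-6 = -28
x=12: not <5, res = (-28)-12 = -40
x=4: <5, res = (-40)+4 = -36
x=12: not <5, res = (-36)-12 = -48
x=13: not <5, res = (-48)-13 = -61
x=8: not <5, res = (-61)-8 = -69

-69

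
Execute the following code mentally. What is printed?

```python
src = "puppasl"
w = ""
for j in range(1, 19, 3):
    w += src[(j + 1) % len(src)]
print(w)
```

psuapp

j=1: add src[2]='p' → 'p'
j=4: add src[5]='s' → 'ps'
j=7: add src[1]='u' → 'psu'
j=10: add src[4]='a' → 'psua'
j=13: add src[0]='p' → 'psuap'
j=16: add src[3]='p' → 'psuapp'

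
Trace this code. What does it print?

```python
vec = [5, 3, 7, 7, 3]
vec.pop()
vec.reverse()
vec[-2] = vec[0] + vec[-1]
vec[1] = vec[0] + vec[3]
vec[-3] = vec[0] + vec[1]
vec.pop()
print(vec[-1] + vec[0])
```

19

pop() removes 3 → [5, 3, 7, 7]
reverse → [7, 7, 3, 5]
vec[-2] = vec[0]+vec[-1] = 7+5 = 12 → [7, 7, 12, 5]
vec[1] = vec[0]+vec[3] = 7+5 = 12 → [7, 12, 12, 5]
vec[-3] = vec[0]+vec[1] = 7+12 = 19 → [7, 19, 12, 5]
pop() removes 5 → [7, 19, 12]
vec[-1]+vec[0] = 12+7 = 19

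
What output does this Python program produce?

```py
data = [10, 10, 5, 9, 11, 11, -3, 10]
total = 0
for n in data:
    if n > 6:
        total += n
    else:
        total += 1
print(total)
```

63

n=10: >6, total = 0+10 = 10
n=10: >6, total = 10+10 = 20
n=5: not >6, total = 20+1 = 21
n=9: >6, total = 21+9 = 30
n=11: >6, total = 30+11 = 41
n=11: >6, total = 41+11 = 52
n=-3: not >6, total = 52+1 = 53
n=10: >6, total = 53+10 = 63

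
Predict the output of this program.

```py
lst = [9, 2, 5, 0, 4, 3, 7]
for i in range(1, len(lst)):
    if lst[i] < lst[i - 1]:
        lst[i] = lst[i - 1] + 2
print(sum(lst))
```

i=1: 2<9, lst[1] = 9+2 = 11 → [9, 11, 5, 0, 4, 3, 7]
i=2: 5<11, lst[2] = 11+2 = 13 → [9, 11, 13, 0, 4, 3, 7]
i=3: 0<13, lst[3] = 13+2 = 15 → [9, 11, 13, 15, 4, 3, 7]
i=4: 4<15, lst[4] = 15+2 = 17 → [9, 11, 13, 15, 17, 3, 7]
i=5: 3<17, lst[5] = 17+2 = 19 → [9, 11, 13, 15, 17, 19, 7]
i=6: 7<19, lst[6] = 19+2 = 21 → [9, 11, 13, 15, 17, 19, 21]
sum = 105

105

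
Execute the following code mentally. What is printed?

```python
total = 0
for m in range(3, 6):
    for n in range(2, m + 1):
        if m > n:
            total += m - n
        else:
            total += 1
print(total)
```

13

m=3,n=2: 3>2, total = 0+1 = 1
m=3,n=3: not 3>3, total = 1+1 = 2
m=4,n=2: 4>2, total = 2+2 = 4
m=4,n=3: 4>3, total = 4+1 = 5
m=4,n=4: not 4>4, total = 5+1 = 6
m=5,n=2: 5>2, total = 6+3 = 9
m=5,n=3: 5>3, total = 9+2 = 11
m=5,n=4: 5>4, total = 11+1 = 12
m=5,n=5: not 5>5, total = 12+1 = 13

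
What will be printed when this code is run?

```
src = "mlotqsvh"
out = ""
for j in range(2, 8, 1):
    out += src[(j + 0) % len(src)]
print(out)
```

otqsvh

j=2: add src[2]='o' → 'o'
j=3: add src[3]='t' → 'ot'
j=4: add src[4]='q' → 'otq'
j=5: add src[5]='s' → 'otqs'
j=6: add src[6]='v' → 'otqsv'
j=7: add src[7]='h' → 'otqsvh'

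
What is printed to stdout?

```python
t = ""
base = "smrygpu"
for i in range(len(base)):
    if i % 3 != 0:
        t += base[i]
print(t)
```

mrgp

i=0: skip
i=1: add 'm' → 'm'
i=2: add 'r' → 'mr'
i=3: skip
i=4: add 'g' → 'mrg'
i=5: add 'p' → 'mrgp'
i=6: skip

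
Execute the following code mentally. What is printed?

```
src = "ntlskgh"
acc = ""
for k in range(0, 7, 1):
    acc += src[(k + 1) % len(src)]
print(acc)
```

k=0: add src[1]='t' → 't'
k=1: add src[2]='l' → 'tl'
k=2: add src[3]='s' → 'tls'
k=3: add src[4]='k' → 'tlsk'
k=4: add src[5]='g' → 'tlskg'
k=5: add src[6]='h' → 'tlskgh'
k=6: add src[0]='n' → 'tlskghn'

tlskghn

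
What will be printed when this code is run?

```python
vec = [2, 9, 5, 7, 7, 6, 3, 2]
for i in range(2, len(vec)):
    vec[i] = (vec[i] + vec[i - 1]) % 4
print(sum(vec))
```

i=2: vec[2] = (5+9)%4 = 2 → [2, 9, 2, 7, 7, 6, 3, 2]
i=3: vec[3] = (7+2)%4 = 1 → [2, 9, 2, 1, 7, 6, 3, 2]
i=4: vec[4] = (7+1)%4 = 0 → [2, 9, 2, 1, 0, 6, 3, 2]
i=5: vec[5] = (6+0)%4 = 2 → [2, 9, 2, 1, 0, 2, 3, 2]
i=6: vec[6] = (3+2)%4 = 1 → [2, 9, 2, 1, 0, 2, 1, 2]
i=7: vec[7] = (2+1)%4 = 3 → [2, 9, 2, 1, 0, 2, 1, 3]
sum = 20

20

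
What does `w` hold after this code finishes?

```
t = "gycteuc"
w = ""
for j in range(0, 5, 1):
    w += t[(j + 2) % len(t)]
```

'cteuc'

j=0: add t[2]='c' → 'c'
j=1: add t[3]='t' → 'ct'
j=2: add t[4]='e' → 'cte'
j=3: add t[5]='u' → 'cteu'
j=4: add t[6]='c' → 'cteuc'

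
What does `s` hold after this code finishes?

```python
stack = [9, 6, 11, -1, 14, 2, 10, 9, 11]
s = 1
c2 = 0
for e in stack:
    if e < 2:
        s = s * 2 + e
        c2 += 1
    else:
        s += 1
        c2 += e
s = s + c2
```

85

e=9: not <2, s = 1+1 = 2; c2=9
e=6: not <2, s = 2+1 = 3; c2=15
e=11: not <2, s = 3+1 = 4; c2=26
e=-1: <2, s = 4*2+(-1) = 7; c2=27
e=14: not <2, s = 7+1 = 8; c2=41
e=2: not <2, s = 8+1 = 9; c2=43
e=10: not <2, s = 9+1 = 10; c2=53
e=9: not <2, s = 10+1 = 11; c2=62
e=11: not <2, s = 11+1 = 12; c2=73
s+c2 = 12+73 = 85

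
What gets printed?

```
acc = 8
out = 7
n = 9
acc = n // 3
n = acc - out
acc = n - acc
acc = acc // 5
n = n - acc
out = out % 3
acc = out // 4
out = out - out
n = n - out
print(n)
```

acc = 9//3 = 3
n = 3-7 = -4
acc = (-4)-3 = -7
acc = (-7)//5 = -2
n = (-4)-(-2) = -2
out = 7%3 = 1
acc = 1//4 = 0
out = 1-1 = 0
n = (-2)-0 = -2

-2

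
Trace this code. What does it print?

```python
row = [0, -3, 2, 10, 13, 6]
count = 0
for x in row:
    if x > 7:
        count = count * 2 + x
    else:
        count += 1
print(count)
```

46

x=0: not >7, count = 0+1 = 1
x=-3: not >7, count = 1+1 = 2
x=2: not >7, count = 2+1 = 3
x=10: >7, count = 3*2+10 = 16
x=13: >7, count = 16*2+13 = 45
x=6: not >7, count = 45+1 = 46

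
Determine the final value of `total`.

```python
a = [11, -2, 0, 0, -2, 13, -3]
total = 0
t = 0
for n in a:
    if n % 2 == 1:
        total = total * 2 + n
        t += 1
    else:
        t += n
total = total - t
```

n=11: odd, total = 0*2+11 = 11; t=1
n=-2: not odd; t=-1
n=0: not odd; t=-1
n=0: not odd; t=-1
n=-2: not odd; t=-3
n=13: odd, total = 11*2+13 = 35; t=-2
n=-3: odd, total = 35*2+(-3) = 67; t=-1
total-t = 67-(-1) = 68

68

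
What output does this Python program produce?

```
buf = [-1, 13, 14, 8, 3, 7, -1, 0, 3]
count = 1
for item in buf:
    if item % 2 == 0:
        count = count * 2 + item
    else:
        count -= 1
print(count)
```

item=-1: not even, count = 1-1 = 0
item=13: not even, count = 0-1 = -1
item=14: even, count = (-1)*2+14 = 12
item=8: even, count = 12*2+8 = 32
item=3: not even, count = 32-1 = 31
item=7: not even, count = 31-1 = 30
item=-1: not even, count = 30-1 = 29
item=0: even, count = 29*2+0 = 58
item=3: not even, count = 58-1 = 57

57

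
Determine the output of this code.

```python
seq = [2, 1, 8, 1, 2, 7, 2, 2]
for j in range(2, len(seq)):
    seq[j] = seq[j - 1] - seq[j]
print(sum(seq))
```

-79

j=2: seq[2] = 1-8 = -7 → [2, 1, -7, 1, 2, 7, 2, 2]
j=3: seq[3] = (-7)-1 = -8 → [2, 1, -7, -8, 2, 7, 2, 2]
j=4: seq[4] = (-8)-2 = -10 → [2, 1, -7, -8, -10, 7, 2, 2]
j=5: seq[5] = (-10)-7 = -17 → [2, 1, -7, -8, -10, -17, 2, 2]
j=6: seq[6] = (-17)-2 = -19 → [2, 1, -7, -8, -10, -17, -19, 2]
j=7: seq[7] = (-19)-2 = -21 → [2, 1, -7, -8, -10, -17, -19, -21]
sum = -79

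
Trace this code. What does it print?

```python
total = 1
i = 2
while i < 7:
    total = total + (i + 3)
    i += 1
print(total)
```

36

i=2: total = 1+5 = 6
i=3: total = 6+6 = 12
i=4: total = 12+7 = 19
i=5: total = 19+8 = 27
i=6: total = 27+9 = 36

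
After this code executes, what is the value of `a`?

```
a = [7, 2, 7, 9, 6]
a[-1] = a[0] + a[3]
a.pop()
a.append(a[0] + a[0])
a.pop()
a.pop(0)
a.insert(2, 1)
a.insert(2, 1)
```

a[-1] = a[0]+a[3] = 7+9 = 16 → [7, 2, 7, 9, 16]
pop() removes 16 → [7, 2, 7, 9]
append a[0]+a[0] = 7+7 = 14 → [7, 2, 7, 9, 14]
pop() removes 14 → [7, 2, 7, 9]
pop(0) removes 7 → [2, 7, 9]
insert 1 at 2 → [2, 7, 1, 9]
insert 1 at 2 → [2, 7, 1, 1, 9]

[2, 7, 1, 1, 9]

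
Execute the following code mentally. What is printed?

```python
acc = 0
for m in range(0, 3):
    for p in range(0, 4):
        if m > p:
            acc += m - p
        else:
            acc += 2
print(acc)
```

22

m=0,p=0: not 0>0, acc = 0+2 = 2
m=0,p=1: not 0>1, acc = 2+2 = 4
m=0,p=2: not 0>2, acc = 4+2 = 6
m=0,p=3: not 0>3, acc = 6+2 = 8
m=1,p=0: 1>0, acc = 8+1 = 9
m=1,p=1: not 1>1, acc = 9+2 = 11
m=1,p=2: not 1>2, acc = 11+2 = 13
m=1,p=3: not 1>3, acc = 13+2 = 15
m=2,p=0: 2>0, acc = 15+2 = 17
m=2,p=1: 2>1, acc = 17+1 = 18
m=2,p=2: not 2>2, acc = 18+2 = 20
m=2,p=3: not 2>3, acc = 20+2 = 22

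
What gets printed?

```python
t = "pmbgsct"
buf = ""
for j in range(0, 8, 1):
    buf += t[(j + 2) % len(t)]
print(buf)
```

j=0: add t[2]='b' → 'b'
j=1: add t[3]='g' → 'bg'
j=2: add t[4]='s' → 'bgs'
j=3: add t[5]='c' → 'bgsc'
j=4: add t[6]='t' → 'bgsct'
j=5: add t[0]='p' → 'bgsctp'
j=6: add t[1]='m' → 'bgsctpm'
j=7: add t[2]='b' → 'bgsctpmb'

bgsctpmb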